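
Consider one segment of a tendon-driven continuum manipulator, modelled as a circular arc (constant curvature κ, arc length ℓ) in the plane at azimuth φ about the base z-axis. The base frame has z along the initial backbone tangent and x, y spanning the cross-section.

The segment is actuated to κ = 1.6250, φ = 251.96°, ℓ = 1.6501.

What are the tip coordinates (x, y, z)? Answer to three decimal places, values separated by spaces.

-0.361 -1.109 0.273

θ = κ·ℓ = 1.6250 × 1.6501 = 2.68141 rad
ρ = (1 − cos θ)/κ = (1 − -0.89597)/1.6250 = 1.16675
z = sin θ / κ = 0.44411/1.6250 = 0.27330
x = ρ cos φ = 1.16675 × cos(251.96°) = -0.36132
y = ρ sin φ = 1.16675 × sin(251.96°) = -1.10940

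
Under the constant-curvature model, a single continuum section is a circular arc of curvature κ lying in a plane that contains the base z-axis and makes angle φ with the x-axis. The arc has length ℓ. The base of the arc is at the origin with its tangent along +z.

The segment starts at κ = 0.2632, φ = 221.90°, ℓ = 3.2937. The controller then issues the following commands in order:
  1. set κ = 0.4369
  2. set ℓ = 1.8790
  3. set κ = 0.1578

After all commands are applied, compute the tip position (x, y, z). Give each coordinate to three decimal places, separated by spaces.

-0.206 -0.185 1.852

initial: κ=0.2632, φ=221.90°, ℓ=3.2937
cmd 1: set κ=0.4369 → (κ,φ,ℓ)=(0.4369,221.90°,3.2937) → tip=(-1.4798,-1.3277,2.2690)
cmd 2: set ℓ=1.8790 → (κ,φ,ℓ)=(0.4369,221.90°,1.8790) → tip=(-0.5425,-0.4868,1.6749)
cmd 3: set κ=0.1578 → (κ,φ,ℓ)=(0.1578,221.90°,1.8790) → tip=(-0.2058,-0.1847,1.8516)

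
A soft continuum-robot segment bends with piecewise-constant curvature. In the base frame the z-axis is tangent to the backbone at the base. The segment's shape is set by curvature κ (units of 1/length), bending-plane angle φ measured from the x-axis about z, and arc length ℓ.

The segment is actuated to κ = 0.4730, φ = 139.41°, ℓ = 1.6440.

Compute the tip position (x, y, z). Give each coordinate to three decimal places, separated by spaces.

θ = κ·ℓ = 0.4730 × 1.6440 = 0.77761 rad
ρ = (1 − cos θ)/κ = (1 − 0.71259)/0.4730 = 0.60763
z = sin θ / κ = 0.70158/0.4730 = 1.48326
x = ρ cos φ = 0.60763 × cos(139.41°) = -0.46143
y = ρ sin φ = 0.60763 × sin(139.41°) = 0.39535

-0.461 0.395 1.483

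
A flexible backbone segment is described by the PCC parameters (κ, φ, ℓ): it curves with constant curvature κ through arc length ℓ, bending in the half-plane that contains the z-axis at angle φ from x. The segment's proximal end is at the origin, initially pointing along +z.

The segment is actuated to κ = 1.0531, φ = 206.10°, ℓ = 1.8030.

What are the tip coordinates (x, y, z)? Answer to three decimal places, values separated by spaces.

θ = κ·ℓ = 1.0531 × 1.8030 = 1.89874 rad
ρ = (1 − cos θ)/κ = (1 − -0.32210)/1.0531 = 1.25543
z = sin θ / κ = 0.94671/1.0531 = 0.89897
x = ρ cos φ = 1.25543 × cos(206.10°) = -1.12741
y = ρ sin φ = 1.25543 × sin(206.10°) = -0.55231

-1.127 -0.552 0.899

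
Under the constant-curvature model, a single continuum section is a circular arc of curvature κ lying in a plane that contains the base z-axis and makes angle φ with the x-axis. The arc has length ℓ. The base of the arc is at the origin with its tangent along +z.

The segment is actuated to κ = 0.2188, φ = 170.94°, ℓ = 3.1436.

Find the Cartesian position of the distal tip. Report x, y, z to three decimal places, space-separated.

θ = κ·ℓ = 0.2188 × 3.1436 = 0.68782 rad
ρ = (1 − cos θ)/κ = (1 − 0.77263)/0.2188 = 1.03916
z = sin θ / κ = 0.63485/0.2188 = 2.90153
x = ρ cos φ = 1.03916 × cos(170.94°) = -1.02619
y = ρ sin φ = 1.03916 × sin(170.94°) = 0.16363

-1.026 0.164 2.902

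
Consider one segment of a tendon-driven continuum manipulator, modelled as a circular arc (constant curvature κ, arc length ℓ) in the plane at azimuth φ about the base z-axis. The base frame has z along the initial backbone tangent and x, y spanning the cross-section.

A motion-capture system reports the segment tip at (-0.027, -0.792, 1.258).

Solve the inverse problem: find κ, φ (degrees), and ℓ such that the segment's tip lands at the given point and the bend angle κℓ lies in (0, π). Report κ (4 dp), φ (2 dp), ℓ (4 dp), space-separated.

ρ = √(x²+y²) = √(-0.027² + -0.792²) = 0.79246
φ = atan2(y, x) mod 360° = atan2(-0.792, -0.027) = 268.0475°
|p|² = ρ² + z² = 0.79246² + 1.258² = 2.21056
κ = 2ρ / |p|² = 2×0.79246 / 2.21056 = 0.71698
θ = 2·atan2(ρ, z) = 2·atan2(0.79246, 1.258) = 1.12428 rad
ℓ = θ/κ = 1.12428/0.71698 = 1.56809

0.7170 268.05 1.5681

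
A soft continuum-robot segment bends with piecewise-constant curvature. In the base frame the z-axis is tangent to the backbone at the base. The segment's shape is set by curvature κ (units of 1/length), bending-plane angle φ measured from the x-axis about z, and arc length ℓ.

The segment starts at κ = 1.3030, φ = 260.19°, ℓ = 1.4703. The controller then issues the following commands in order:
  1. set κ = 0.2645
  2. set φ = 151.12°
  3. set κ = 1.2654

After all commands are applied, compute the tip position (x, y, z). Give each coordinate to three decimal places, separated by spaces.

-0.890 0.491 0.757

initial: κ=1.3030, φ=260.19°, ℓ=1.4703
cmd 1: set κ=0.2645 → (κ,φ,ℓ)=(0.2645,260.19°,1.4703) → tip=(-0.0481,-0.2782,1.4335)
cmd 2: set φ=151.12° → (κ,φ,ℓ)=(0.2645,151.12°,1.4703) → tip=(-0.2472,0.1363,1.4335)
cmd 3: set κ=1.2654 → (κ,φ,ℓ)=(1.2654,151.12°,1.4703) → tip=(-0.8897,0.4907,0.7573)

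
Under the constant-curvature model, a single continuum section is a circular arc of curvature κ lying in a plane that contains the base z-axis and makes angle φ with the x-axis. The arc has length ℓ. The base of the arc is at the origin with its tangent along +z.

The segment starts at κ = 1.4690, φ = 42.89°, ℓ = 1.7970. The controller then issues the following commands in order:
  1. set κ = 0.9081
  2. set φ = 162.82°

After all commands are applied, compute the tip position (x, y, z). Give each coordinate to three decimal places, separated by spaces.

initial: κ=1.4690, φ=42.89°, ℓ=1.7970
cmd 1: set κ=0.9081 → (κ,φ,ℓ)=(0.9081,42.89°,1.7970) → tip=(0.8560,0.7952,1.0991)
cmd 2: set φ=162.82° → (κ,φ,ℓ)=(0.9081,162.82°,1.7970) → tip=(-1.1163,0.3451,1.0991)

-1.116 0.345 1.099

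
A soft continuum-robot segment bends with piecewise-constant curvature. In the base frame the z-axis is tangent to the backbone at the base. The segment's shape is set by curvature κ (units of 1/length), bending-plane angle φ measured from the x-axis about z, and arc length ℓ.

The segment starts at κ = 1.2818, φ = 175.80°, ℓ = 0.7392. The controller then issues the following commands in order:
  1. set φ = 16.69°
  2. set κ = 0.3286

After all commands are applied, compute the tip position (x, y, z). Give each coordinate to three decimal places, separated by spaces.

0.086 0.026 0.732

initial: κ=1.2818, φ=175.80°, ℓ=0.7392
cmd 1: set φ=16.69° → (κ,φ,ℓ)=(1.2818,16.69°,0.7392) → tip=(0.3111,0.0933,0.6335)
cmd 2: set κ=0.3286 → (κ,φ,ℓ)=(0.3286,16.69°,0.7392) → tip=(0.0856,0.0257,0.7320)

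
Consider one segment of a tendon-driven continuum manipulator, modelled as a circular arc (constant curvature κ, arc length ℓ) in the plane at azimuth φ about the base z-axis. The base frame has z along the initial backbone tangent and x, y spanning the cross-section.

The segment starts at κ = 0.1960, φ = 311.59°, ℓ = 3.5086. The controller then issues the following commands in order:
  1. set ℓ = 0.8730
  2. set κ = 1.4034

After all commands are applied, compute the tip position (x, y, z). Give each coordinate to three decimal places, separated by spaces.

initial: κ=0.1960, φ=311.59°, ℓ=3.5086
cmd 1: set ℓ=0.8730 → (κ,φ,ℓ)=(0.1960,311.59°,0.8730) → tip=(0.0495,-0.0557,0.8687)
cmd 2: set κ=1.4034 → (κ,φ,ℓ)=(1.4034,311.59°,0.8730) → tip=(0.3127,-0.3524,0.6704)

0.313 -0.352 0.670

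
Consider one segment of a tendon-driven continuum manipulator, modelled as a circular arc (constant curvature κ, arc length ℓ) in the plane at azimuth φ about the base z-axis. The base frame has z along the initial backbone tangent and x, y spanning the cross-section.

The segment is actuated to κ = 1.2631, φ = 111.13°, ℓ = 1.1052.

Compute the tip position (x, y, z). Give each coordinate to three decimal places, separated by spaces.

θ = κ·ℓ = 1.2631 × 1.1052 = 1.39598 rad
ρ = (1 − cos θ)/κ = (1 − 0.17393)/1.2631 = 0.65400
z = sin θ / κ = 0.98476/1.2631 = 0.77964
x = ρ cos φ = 0.65400 × cos(111.13°) = -0.23576
y = ρ sin φ = 0.65400 × sin(111.13°) = 0.61003

-0.236 0.610 0.780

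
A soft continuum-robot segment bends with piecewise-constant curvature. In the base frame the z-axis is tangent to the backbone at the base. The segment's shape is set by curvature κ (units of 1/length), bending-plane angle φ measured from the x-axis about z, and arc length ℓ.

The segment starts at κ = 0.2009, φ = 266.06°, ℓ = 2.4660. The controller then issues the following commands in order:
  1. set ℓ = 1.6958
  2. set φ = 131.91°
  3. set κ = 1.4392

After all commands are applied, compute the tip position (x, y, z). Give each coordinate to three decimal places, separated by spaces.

-0.819 0.912 0.448

initial: κ=0.2009, φ=266.06°, ℓ=2.4660
cmd 1: set ℓ=1.6958 → (κ,φ,ℓ)=(0.2009,266.06°,1.6958) → tip=(-0.0197,-0.2854,1.6632)
cmd 2: set φ=131.91° → (κ,φ,ℓ)=(0.2009,131.91°,1.6958) → tip=(-0.1911,0.2129,1.6632)
cmd 3: set κ=1.4392 → (κ,φ,ℓ)=(1.4392,131.91°,1.6958) → tip=(-0.8188,0.9122,0.4482)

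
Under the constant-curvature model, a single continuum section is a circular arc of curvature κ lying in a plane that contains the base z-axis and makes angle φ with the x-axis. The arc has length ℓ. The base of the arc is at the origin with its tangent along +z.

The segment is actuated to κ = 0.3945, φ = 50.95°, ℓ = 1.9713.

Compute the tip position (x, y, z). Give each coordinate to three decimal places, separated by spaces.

0.459 0.566 1.779

θ = κ·ℓ = 0.3945 × 1.9713 = 0.77768 rad
ρ = (1 − cos θ)/κ = (1 − 0.71254)/0.3945 = 0.72866
z = sin θ / κ = 0.70163/0.3945 = 1.77852
x = ρ cos φ = 0.72866 × cos(50.95°) = 0.45905
y = ρ sin φ = 0.72866 × sin(50.95°) = 0.56587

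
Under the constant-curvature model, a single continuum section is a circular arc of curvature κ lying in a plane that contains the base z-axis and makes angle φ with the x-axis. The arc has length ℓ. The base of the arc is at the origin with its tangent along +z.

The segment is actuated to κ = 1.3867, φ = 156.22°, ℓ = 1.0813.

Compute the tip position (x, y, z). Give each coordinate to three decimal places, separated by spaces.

-0.613 0.270 0.719

θ = κ·ℓ = 1.3867 × 1.0813 = 1.49944 rad
ρ = (1 − cos θ)/κ = (1 − 0.07130)/1.3867 = 0.66972
z = sin θ / κ = 0.99746/1.3867 = 0.71930
x = ρ cos φ = 0.66972 × cos(156.22°) = -0.61286
y = ρ sin φ = 0.66972 × sin(156.22°) = 0.27005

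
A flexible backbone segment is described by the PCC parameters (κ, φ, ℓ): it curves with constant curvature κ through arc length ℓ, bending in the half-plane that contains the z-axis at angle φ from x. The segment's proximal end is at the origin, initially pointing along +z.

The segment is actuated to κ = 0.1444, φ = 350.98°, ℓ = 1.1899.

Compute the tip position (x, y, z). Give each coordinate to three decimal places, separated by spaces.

θ = κ·ℓ = 0.1444 × 1.1899 = 0.17182 rad
ρ = (1 − cos θ)/κ = (1 − 0.98527)/0.1444 = 0.10197
z = sin θ / κ = 0.17098/0.1444 = 1.18405
x = ρ cos φ = 0.10197 × cos(350.98°) = 0.10071
y = ρ sin φ = 0.10197 × sin(350.98°) = -0.01599

0.101 -0.016 1.184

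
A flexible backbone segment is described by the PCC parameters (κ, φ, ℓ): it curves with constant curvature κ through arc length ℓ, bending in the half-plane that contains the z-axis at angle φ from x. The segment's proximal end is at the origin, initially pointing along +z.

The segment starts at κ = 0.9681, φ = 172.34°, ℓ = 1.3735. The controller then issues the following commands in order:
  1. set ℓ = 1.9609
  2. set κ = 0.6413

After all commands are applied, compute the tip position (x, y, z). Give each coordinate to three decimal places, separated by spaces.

-1.069 0.144 1.483

initial: κ=0.9681, φ=172.34°, ℓ=1.3735
cmd 1: set ℓ=1.9609 → (κ,φ,ℓ)=(0.9681,172.34°,1.9609) → tip=(-1.3531,0.1820,0.9780)
cmd 2: set κ=0.6413 → (κ,φ,ℓ)=(0.6413,172.34°,1.9609) → tip=(-1.0692,0.1438,1.4834)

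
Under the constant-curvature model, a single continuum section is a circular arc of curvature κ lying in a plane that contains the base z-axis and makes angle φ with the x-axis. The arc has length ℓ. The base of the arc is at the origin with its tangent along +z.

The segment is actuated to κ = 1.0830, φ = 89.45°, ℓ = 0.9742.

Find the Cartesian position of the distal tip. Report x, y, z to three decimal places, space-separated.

0.004 0.468 0.803

θ = κ·ℓ = 1.0830 × 0.9742 = 1.05506 rad
ρ = (1 − cos θ)/κ = (1 − 0.49318)/1.0830 = 0.46798
z = sin θ / κ = 0.86993/1.0830 = 0.80326
x = ρ cos φ = 0.46798 × cos(89.45°) = 0.00449
y = ρ sin φ = 0.46798 × sin(89.45°) = 0.46796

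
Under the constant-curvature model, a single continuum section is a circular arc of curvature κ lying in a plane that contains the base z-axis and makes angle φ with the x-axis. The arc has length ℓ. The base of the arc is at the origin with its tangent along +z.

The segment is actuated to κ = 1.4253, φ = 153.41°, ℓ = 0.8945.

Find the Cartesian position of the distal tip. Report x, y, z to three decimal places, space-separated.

-0.444 0.222 0.671

θ = κ·ℓ = 1.4253 × 0.8945 = 1.27493 rad
ρ = (1 − cos θ)/κ = (1 − 0.29157)/1.4253 = 0.49704
z = sin θ / κ = 0.95655/1.4253 = 0.67112
x = ρ cos φ = 0.49704 × cos(153.41°) = -0.44447
y = ρ sin φ = 0.49704 × sin(153.41°) = 0.22248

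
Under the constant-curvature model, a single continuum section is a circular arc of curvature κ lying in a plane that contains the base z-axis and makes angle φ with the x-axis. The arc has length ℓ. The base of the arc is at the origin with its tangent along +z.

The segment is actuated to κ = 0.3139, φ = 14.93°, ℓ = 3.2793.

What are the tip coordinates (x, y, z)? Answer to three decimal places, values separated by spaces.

θ = κ·ℓ = 0.3139 × 3.2793 = 1.02937 rad
ρ = (1 − cos θ)/κ = (1 − 0.51536)/0.3139 = 1.54394
z = sin θ / κ = 0.85698/0.3139 = 2.73009
x = ρ cos φ = 1.54394 × cos(14.93°) = 1.49182
y = ρ sin φ = 1.54394 × sin(14.93°) = 0.39778

1.492 0.398 2.730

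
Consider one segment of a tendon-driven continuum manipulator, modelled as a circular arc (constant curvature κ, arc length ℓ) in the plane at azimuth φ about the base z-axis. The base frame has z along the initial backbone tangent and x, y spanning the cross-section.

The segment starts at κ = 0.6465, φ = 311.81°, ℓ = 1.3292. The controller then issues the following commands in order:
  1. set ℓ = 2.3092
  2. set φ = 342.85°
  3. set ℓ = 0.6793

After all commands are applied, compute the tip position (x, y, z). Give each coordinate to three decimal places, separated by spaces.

0.140 -0.043 0.658

initial: κ=0.6465, φ=311.81°, ℓ=1.3292
cmd 1: set ℓ=2.3092 → (κ,φ,ℓ)=(0.6465,311.81°,2.3092) → tip=(0.9509,-1.0632,1.5421)
cmd 2: set φ=342.85° → (κ,φ,ℓ)=(0.6465,342.85°,2.3092) → tip=(1.3630,-0.4206,1.5421)
cmd 3: set ℓ=0.6793 → (κ,φ,ℓ)=(0.6465,342.85°,0.6793) → tip=(0.1403,-0.0433,0.6577)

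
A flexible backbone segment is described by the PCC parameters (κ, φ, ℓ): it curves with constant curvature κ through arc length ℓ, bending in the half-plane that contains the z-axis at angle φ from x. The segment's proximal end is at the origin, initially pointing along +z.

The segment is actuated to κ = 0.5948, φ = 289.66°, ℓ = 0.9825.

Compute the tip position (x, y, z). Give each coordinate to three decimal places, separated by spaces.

0.094 -0.263 0.928

θ = κ·ℓ = 0.5948 × 0.9825 = 0.58439 rad
ρ = (1 − cos θ)/κ = (1 − 0.83405)/0.5948 = 0.27900
z = sin θ / κ = 0.55169/0.5948 = 0.92752
x = ρ cos φ = 0.27900 × cos(289.66°) = 0.09387
y = ρ sin φ = 0.27900 × sin(289.66°) = -0.26274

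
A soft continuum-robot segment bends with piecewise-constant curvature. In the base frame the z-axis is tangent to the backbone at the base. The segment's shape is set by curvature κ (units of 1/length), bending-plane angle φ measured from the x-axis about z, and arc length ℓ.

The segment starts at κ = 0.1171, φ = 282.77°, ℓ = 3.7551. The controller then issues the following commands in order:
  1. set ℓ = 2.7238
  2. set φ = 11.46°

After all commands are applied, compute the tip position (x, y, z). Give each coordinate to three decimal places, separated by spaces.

initial: κ=0.1171, φ=282.77°, ℓ=3.7551
cmd 1: set ℓ=2.7238 → (κ,φ,ℓ)=(0.1171,282.77°,2.7238) → tip=(0.0952,-0.4201,2.6779)
cmd 2: set φ=11.46° → (κ,φ,ℓ)=(0.1171,11.46°,2.7238) → tip=(0.4221,0.0856,2.6779)

0.422 0.086 2.678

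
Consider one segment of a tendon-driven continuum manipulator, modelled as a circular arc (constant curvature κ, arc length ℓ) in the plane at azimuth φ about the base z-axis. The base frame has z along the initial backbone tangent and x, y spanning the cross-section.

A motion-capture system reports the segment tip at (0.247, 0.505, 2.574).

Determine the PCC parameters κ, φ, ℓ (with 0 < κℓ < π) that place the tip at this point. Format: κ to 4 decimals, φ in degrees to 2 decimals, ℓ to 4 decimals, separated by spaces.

0.1620 63.94 2.6551

ρ = √(x²+y²) = √(0.247² + 0.505²) = 0.56217
φ = atan2(y, x) mod 360° = atan2(0.505, 0.247) = 63.9363°
|p|² = ρ² + z² = 0.56217² + 2.574² = 6.94151
κ = 2ρ / |p|² = 2×0.56217 / 6.94151 = 0.16197
θ = 2·atan2(ρ, z) = 2·atan2(0.56217, 2.574) = 0.43005 rad
ℓ = θ/κ = 0.43005/0.16197 = 2.65509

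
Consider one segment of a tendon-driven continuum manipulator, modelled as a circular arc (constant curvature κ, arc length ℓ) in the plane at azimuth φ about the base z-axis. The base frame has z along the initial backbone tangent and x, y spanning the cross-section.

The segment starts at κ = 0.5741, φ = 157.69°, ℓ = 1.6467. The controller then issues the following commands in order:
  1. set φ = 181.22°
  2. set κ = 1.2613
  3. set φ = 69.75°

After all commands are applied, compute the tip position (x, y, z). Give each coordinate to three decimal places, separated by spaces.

0.407 1.104 0.693

initial: κ=0.5741, φ=157.69°, ℓ=1.6467
cmd 1: set φ=181.22° → (κ,φ,ℓ)=(0.5741,181.22°,1.6467) → tip=(-0.7219,-0.0154,1.4121)
cmd 2: set κ=1.2613 → (κ,φ,ℓ)=(1.2613,181.22°,1.6467) → tip=(-1.1770,-0.0251,0.6934)
cmd 3: set φ=69.75° → (κ,φ,ℓ)=(1.2613,69.75°,1.6467) → tip=(0.4075,1.1045,0.6934)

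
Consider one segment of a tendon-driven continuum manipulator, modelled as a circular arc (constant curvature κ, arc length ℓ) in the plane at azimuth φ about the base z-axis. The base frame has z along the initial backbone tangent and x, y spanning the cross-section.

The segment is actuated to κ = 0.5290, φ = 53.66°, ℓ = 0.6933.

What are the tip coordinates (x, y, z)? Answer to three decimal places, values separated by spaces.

0.074 0.101 0.678

θ = κ·ℓ = 0.5290 × 0.6933 = 0.36676 rad
ρ = (1 − cos θ)/κ = (1 − 0.93350)/0.5290 = 0.12572
z = sin θ / κ = 0.35859/0.5290 = 0.67786
x = ρ cos φ = 0.12572 × cos(53.66°) = 0.07450
y = ρ sin φ = 0.12572 × sin(53.66°) = 0.10127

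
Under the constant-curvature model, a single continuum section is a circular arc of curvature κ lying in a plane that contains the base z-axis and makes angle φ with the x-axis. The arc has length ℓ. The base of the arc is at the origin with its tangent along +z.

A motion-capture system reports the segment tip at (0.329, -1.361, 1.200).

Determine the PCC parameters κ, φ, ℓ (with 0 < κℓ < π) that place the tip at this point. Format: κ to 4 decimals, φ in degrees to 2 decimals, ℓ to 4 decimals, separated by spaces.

0.8235 283.59 2.0941

ρ = √(x²+y²) = √(0.329² + -1.361²) = 1.40020
φ = atan2(y, x) mod 360° = atan2(-1.361, 0.329) = 283.5896°
|p|² = ρ² + z² = 1.40020² + 1.200² = 3.40056
κ = 2ρ / |p|² = 2×1.40020 / 3.40056 = 0.82351
θ = 2·atan2(ρ, z) = 2·atan2(1.40020, 1.200) = 1.72448 rad
ℓ = θ/κ = 1.72448/0.82351 = 2.09406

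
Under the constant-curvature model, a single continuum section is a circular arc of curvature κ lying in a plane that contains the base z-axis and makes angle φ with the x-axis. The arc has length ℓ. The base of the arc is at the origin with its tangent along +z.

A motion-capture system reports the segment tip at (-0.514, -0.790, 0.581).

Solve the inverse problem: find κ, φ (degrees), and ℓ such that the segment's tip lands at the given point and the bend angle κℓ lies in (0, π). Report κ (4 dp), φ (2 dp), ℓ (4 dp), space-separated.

1.5377 236.95 1.3245

ρ = √(x²+y²) = √(-0.514² + -0.790²) = 0.94249
φ = atan2(y, x) mod 360° = atan2(-0.790, -0.514) = 236.9506°
|p|² = ρ² + z² = 0.94249² + 0.581² = 1.22586
κ = 2ρ / |p|² = 2×0.94249 / 1.22586 = 1.53769
θ = 2·atan2(ρ, z) = 2·atan2(0.94249, 0.581) = 2.03674 rad
ℓ = θ/κ = 2.03674/1.53769 = 1.32454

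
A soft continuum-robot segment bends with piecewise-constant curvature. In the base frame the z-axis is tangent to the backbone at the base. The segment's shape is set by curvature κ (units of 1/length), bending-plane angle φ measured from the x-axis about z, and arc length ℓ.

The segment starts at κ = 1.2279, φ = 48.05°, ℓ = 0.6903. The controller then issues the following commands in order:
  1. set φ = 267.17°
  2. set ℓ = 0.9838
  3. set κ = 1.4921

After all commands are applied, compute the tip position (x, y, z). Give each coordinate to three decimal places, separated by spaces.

initial: κ=1.2279, φ=48.05°, ℓ=0.6903
cmd 1: set φ=267.17° → (κ,φ,ℓ)=(1.2279,267.17°,0.6903) → tip=(-0.0136,-0.2751,0.6106)
cmd 2: set ℓ=0.9838 → (κ,φ,ℓ)=(1.2279,267.17°,0.9838) → tip=(-0.0259,-0.5247,0.7614)
cmd 3: set κ=1.4921 → (κ,φ,ℓ)=(1.4921,267.17°,0.9838) → tip=(-0.0297,-0.6006,0.6667)

-0.030 -0.601 0.667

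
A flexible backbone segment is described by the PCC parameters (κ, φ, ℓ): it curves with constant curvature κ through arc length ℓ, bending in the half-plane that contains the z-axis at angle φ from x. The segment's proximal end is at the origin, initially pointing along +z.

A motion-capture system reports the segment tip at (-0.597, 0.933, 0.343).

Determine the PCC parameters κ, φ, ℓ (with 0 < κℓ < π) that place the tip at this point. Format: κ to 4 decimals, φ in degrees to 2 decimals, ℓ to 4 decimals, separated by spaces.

ρ = √(x²+y²) = √(-0.597² + 0.933²) = 1.10765
φ = atan2(y, x) mod 360° = atan2(0.933, -0.597) = 122.6140°
|p|² = ρ² + z² = 1.10765² + 0.343² = 1.34455
κ = 2ρ / |p|² = 2×1.10765 / 1.34455 = 1.64762
θ = 2·atan2(ρ, z) = 2·atan2(1.10765, 0.343) = 2.54100 rad
ℓ = θ/κ = 2.54100/1.64762 = 1.54222

1.6476 122.61 1.5422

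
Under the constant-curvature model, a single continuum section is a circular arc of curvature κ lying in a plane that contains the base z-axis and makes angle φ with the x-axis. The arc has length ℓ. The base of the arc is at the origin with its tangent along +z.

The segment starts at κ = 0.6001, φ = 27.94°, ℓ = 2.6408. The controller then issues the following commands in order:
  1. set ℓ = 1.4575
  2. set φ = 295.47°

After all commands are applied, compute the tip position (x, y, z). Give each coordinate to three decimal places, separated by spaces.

0.257 -0.540 1.279

initial: κ=0.6001, φ=27.94°, ℓ=2.6408
cmd 1: set ℓ=1.4575 → (κ,φ,ℓ)=(0.6001,27.94°,1.4575) → tip=(0.5281,0.2801,1.2786)
cmd 2: set φ=295.47° → (κ,φ,ℓ)=(0.6001,295.47°,1.4575) → tip=(0.2571,-0.5397,1.2786)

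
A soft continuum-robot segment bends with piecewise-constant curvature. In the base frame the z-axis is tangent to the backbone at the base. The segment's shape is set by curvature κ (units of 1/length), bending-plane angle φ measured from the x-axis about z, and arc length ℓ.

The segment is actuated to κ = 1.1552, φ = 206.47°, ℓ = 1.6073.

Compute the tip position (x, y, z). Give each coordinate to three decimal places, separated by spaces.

-0.993 -0.495 0.830

θ = κ·ℓ = 1.1552 × 1.6073 = 1.85675 rad
ρ = (1 − cos θ)/κ = (1 − -0.28208)/1.1552 = 1.10983
z = sin θ / κ = 0.95939/1.1552 = 0.83050
x = ρ cos φ = 1.10983 × cos(206.47°) = -0.99348
y = ρ sin φ = 1.10983 × sin(206.47°) = -0.49468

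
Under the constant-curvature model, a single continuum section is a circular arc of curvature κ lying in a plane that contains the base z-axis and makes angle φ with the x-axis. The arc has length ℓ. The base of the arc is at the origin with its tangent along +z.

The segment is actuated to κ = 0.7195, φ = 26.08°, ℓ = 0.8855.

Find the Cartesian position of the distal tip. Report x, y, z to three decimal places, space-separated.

θ = κ·ℓ = 0.7195 × 0.8855 = 0.63712 rad
ρ = (1 − cos θ)/κ = (1 − 0.80381)/0.7195 = 0.27267
z = sin θ / κ = 0.59488/0.7195 = 0.82680
x = ρ cos φ = 0.27267 × cos(26.08°) = 0.24491
y = ρ sin φ = 0.27267 × sin(26.08°) = 0.11987

0.245 0.120 0.827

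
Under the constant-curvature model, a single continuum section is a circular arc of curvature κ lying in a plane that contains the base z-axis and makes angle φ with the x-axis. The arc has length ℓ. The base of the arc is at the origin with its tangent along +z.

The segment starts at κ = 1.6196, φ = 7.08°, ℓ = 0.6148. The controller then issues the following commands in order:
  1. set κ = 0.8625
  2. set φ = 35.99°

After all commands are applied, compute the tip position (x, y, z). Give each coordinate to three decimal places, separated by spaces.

initial: κ=1.6196, φ=7.08°, ℓ=0.6148
cmd 1: set κ=0.8625 → (κ,φ,ℓ)=(0.8625,7.08°,0.6148) → tip=(0.1580,0.0196,0.5864)
cmd 2: set φ=35.99° → (κ,φ,ℓ)=(0.8625,35.99°,0.6148) → tip=(0.1288,0.0936,0.5864)

0.129 0.094 0.586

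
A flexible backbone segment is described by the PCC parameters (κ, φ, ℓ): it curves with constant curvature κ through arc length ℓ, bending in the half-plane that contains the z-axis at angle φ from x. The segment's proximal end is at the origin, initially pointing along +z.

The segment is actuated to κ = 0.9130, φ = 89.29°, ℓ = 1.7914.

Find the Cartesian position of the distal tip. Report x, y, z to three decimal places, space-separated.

0.014 1.166 1.093

θ = κ·ℓ = 0.9130 × 1.7914 = 1.63555 rad
ρ = (1 − cos θ)/κ = (1 − -0.06471)/0.9130 = 1.16616
z = sin θ / κ = 0.99790/0.9130 = 1.09299
x = ρ cos φ = 1.16616 × cos(89.29°) = 0.01445
y = ρ sin φ = 1.16616 × sin(89.29°) = 1.16607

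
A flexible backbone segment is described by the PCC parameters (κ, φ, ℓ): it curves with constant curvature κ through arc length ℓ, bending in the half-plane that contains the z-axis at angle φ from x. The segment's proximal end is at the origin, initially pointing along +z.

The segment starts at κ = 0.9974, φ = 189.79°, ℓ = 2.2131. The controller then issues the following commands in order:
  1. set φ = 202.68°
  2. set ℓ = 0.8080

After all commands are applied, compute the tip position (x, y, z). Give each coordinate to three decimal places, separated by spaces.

initial: κ=0.9974, φ=189.79°, ℓ=2.2131
cmd 1: set φ=202.68° → (κ,φ,ℓ)=(0.9974,202.68°,2.2131) → tip=(-1.4750,-0.6164,0.8062)
cmd 2: set ℓ=0.8080 → (κ,φ,ℓ)=(0.9974,202.68°,0.8080) → tip=(-0.2845,-0.1189,0.7233)

-0.284 -0.119 0.723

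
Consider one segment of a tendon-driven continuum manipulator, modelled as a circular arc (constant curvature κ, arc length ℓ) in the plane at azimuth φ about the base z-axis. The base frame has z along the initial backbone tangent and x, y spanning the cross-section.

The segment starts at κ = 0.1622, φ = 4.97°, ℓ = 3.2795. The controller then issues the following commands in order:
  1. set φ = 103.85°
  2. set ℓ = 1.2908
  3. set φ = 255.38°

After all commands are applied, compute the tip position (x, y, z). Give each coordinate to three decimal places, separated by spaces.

initial: κ=0.1622, φ=4.97°, ℓ=3.2795
cmd 1: set φ=103.85° → (κ,φ,ℓ)=(0.1622,103.85°,3.2795) → tip=(-0.2039,0.8271,3.1270)
cmd 2: set ℓ=1.2908 → (κ,φ,ℓ)=(0.1622,103.85°,1.2908) → tip=(-0.0322,0.1307,1.2814)
cmd 3: set φ=255.38° → (κ,φ,ℓ)=(0.1622,255.38°,1.2908) → tip=(-0.0340,-0.1303,1.2814)

-0.034 -0.130 1.281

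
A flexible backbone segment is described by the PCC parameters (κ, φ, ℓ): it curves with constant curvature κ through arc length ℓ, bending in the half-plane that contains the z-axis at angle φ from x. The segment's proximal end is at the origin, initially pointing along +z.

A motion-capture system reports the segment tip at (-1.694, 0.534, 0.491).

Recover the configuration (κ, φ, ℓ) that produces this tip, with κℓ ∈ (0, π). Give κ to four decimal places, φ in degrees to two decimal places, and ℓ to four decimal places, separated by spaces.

ρ = √(x²+y²) = √(-1.694² + 0.534²) = 1.77617
φ = atan2(y, x) mod 360° = atan2(0.534, -1.694) = 162.5036°
|p|² = ρ² + z² = 1.77617² + 0.491² = 3.39587
κ = 2ρ / |p|² = 2×1.77617 / 3.39587 = 1.04608
θ = 2·atan2(ρ, z) = 2·atan2(1.77617, 0.491) = 2.60219 rad
ℓ = θ/κ = 2.60219/1.04608 = 2.48757

1.0461 162.50 2.4876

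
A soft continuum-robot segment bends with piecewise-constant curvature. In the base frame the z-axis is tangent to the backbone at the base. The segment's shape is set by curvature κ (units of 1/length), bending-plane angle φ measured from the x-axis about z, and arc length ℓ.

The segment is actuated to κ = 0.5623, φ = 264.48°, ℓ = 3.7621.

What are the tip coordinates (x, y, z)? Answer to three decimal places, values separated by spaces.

-0.260 -2.687 1.521

θ = κ·ℓ = 0.5623 × 3.7621 = 2.11543 rad
ρ = (1 − cos θ)/κ = (1 − -0.51810)/0.5623 = 2.69981
z = sin θ / κ = 0.85532/0.5623 = 1.52111
x = ρ cos φ = 2.69981 × cos(264.48°) = -0.25970
y = ρ sin φ = 2.69981 × sin(264.48°) = -2.68729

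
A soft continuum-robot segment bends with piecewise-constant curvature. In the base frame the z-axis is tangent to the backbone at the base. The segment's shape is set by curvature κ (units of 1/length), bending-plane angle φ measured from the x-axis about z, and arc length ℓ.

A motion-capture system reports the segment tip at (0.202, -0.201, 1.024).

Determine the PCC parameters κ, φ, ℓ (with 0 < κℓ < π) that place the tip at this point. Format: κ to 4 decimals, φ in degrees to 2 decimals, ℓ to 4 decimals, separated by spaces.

0.5045 315.14 1.0761

ρ = √(x²+y²) = √(0.202² + -0.201²) = 0.28496
φ = atan2(y, x) mod 360° = atan2(-0.201, 0.202) = 315.1422°
|p|² = ρ² + z² = 0.28496² + 1.024² = 1.12978
κ = 2ρ / |p|² = 2×0.28496 / 1.12978 = 0.50446
θ = 2·atan2(ρ, z) = 2·atan2(0.28496, 1.024) = 0.54284 rad
ℓ = θ/κ = 0.54284/0.50446 = 1.07608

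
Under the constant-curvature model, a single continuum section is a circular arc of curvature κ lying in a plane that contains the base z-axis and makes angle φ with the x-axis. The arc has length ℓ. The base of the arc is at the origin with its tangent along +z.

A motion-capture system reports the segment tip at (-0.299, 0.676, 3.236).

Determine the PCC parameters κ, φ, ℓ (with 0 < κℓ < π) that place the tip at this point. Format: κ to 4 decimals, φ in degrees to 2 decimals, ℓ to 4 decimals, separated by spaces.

0.1342 113.86 3.3474

ρ = √(x²+y²) = √(-0.299² + 0.676²) = 0.73917
φ = atan2(y, x) mod 360° = atan2(0.676, -0.299) = 113.8602°
|p|² = ρ² + z² = 0.73917² + 3.236² = 11.01807
κ = 2ρ / |p|² = 2×0.73917 / 11.01807 = 0.13417
θ = 2·atan2(ρ, z) = 2·atan2(0.73917, 3.236) = 0.44914 rad
ℓ = θ/κ = 0.44914/0.13417 = 3.34741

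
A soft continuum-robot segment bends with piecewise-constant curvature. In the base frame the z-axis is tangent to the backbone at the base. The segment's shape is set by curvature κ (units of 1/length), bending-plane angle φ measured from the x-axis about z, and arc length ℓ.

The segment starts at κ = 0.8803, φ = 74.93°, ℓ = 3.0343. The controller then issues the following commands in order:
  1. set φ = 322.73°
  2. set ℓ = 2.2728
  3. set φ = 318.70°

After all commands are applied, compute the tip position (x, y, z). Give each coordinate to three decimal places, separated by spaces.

initial: κ=0.8803, φ=74.93°, ℓ=3.0343
cmd 1: set φ=322.73° → (κ,φ,ℓ)=(0.8803,322.73°,3.0343) → tip=(1.7098,-1.3011,0.5150)
cmd 2: set ℓ=2.2728 → (κ,φ,ℓ)=(0.8803,322.73°,2.2728) → tip=(1.2808,-0.9747,1.0326)
cmd 3: set φ=318.70° → (κ,φ,ℓ)=(0.8803,318.70°,2.2728) → tip=(1.2091,-1.0623,1.0326)

1.209 -1.062 1.033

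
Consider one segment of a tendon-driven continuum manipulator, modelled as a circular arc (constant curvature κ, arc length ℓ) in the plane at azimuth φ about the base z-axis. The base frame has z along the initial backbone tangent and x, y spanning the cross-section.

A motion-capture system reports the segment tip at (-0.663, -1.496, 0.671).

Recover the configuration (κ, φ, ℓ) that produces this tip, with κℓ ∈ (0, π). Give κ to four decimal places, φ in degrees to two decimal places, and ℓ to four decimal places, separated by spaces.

ρ = √(x²+y²) = √(-0.663² + -1.496²) = 1.63633
φ = atan2(y, x) mod 360° = atan2(-1.496, -0.663) = 246.0979°
|p|² = ρ² + z² = 1.63633² + 0.671² = 3.12783
κ = 2ρ / |p|² = 2×1.63633 / 3.12783 = 1.04631
θ = 2·atan2(ρ, z) = 2·atan2(1.63633, 0.671) = 2.36329 rad
ℓ = θ/κ = 2.36329/1.04631 = 2.25870

1.0463 246.10 2.2587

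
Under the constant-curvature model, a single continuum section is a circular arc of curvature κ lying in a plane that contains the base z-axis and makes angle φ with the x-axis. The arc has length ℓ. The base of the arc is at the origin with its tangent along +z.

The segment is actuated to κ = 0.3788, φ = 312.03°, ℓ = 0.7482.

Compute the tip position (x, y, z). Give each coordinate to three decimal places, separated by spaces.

θ = κ·ℓ = 0.3788 × 0.7482 = 0.28342 rad
ρ = (1 − cos θ)/κ = (1 − 0.96011)/0.3788 = 0.10532
z = sin θ / κ = 0.27964/0.3788 = 0.73822
x = ρ cos φ = 0.10532 × cos(312.03°) = 0.07051
y = ρ sin φ = 0.10532 × sin(312.03°) = -0.07823

0.071 -0.078 0.738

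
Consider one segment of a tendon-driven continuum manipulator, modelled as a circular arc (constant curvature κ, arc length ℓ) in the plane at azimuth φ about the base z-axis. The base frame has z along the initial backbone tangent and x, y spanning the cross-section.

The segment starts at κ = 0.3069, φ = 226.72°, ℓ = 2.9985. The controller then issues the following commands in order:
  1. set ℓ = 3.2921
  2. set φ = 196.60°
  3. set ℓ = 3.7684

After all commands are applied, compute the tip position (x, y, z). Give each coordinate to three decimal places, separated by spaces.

initial: κ=0.3069, φ=226.72°, ℓ=2.9985
cmd 1: set ℓ=3.2921 → (κ,φ,ℓ)=(0.3069,226.72°,3.2921) → tip=(-1.0464,-1.1112,2.7599)
cmd 2: set φ=196.60° → (κ,φ,ℓ)=(0.3069,196.60°,3.2921) → tip=(-1.4627,-0.4361,2.7599)
cmd 3: set ℓ=3.7684 → (κ,φ,ℓ)=(0.3069,196.60°,3.7684) → tip=(-1.8657,-0.5562,2.9828)

-1.866 -0.556 2.983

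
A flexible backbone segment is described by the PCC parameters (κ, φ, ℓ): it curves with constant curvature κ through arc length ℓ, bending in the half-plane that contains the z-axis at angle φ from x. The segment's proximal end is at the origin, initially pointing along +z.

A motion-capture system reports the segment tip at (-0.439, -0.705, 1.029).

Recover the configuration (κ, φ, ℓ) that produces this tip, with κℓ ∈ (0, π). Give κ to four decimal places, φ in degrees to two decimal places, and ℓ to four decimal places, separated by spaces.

ρ = √(x²+y²) = √(-0.439² + -0.705²) = 0.83051
φ = atan2(y, x) mod 360° = atan2(-0.705, -0.439) = 238.0897°
|p|² = ρ² + z² = 0.83051² + 1.029² = 1.74859
κ = 2ρ / |p|² = 2×0.83051 / 1.74859 = 0.94992
θ = 2·atan2(ρ, z) = 2·atan2(0.83051, 1.029) = 1.35811 rad
ℓ = θ/κ = 1.35811/0.94992 = 1.42971

0.9499 238.09 1.4297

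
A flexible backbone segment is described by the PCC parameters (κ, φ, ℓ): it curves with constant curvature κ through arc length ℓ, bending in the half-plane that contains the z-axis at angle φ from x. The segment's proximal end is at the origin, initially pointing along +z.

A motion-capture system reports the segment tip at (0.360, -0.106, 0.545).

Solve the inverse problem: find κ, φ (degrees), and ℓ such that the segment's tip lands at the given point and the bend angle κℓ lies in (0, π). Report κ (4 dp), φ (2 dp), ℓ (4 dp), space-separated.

ρ = √(x²+y²) = √(0.360² + -0.106²) = 0.37528
φ = atan2(y, x) mod 360° = atan2(-0.106, 0.360) = 343.5932°
|p|² = ρ² + z² = 0.37528² + 0.545² = 0.43786
κ = 2ρ / |p|² = 2×0.37528 / 0.43786 = 1.71416
θ = 2·atan2(ρ, z) = 2·atan2(0.37528, 0.545) = 1.20605 rad
ℓ = θ/κ = 1.20605/1.71416 = 0.70358

1.7142 343.59 0.7036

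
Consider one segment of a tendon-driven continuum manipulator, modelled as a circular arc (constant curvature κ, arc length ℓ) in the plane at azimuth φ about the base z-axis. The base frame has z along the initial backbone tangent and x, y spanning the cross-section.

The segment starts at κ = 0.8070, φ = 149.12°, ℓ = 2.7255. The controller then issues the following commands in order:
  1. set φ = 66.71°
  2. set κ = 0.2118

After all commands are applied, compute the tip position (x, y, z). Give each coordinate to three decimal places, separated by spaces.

0.302 0.703 2.577

initial: κ=0.8070, φ=149.12°, ℓ=2.7255
cmd 1: set φ=66.71° → (κ,φ,ℓ)=(0.8070,66.71°,2.7255) → tip=(0.7781,1.8075,1.0022)
cmd 2: set κ=0.2118 → (κ,φ,ℓ)=(0.2118,66.71°,2.7255) → tip=(0.3025,0.7027,2.5766)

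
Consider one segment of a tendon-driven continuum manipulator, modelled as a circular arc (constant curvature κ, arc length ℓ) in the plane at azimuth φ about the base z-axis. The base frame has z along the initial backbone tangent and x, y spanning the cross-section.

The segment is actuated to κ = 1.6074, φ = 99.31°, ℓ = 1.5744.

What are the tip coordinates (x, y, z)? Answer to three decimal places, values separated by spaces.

-0.183 1.117 0.357

θ = κ·ℓ = 1.6074 × 1.5744 = 2.53069 rad
ρ = (1 − cos θ)/κ = (1 − -0.81913)/1.6074 = 1.13172
z = sin θ / κ = 0.57361/1.6074 = 0.35685
x = ρ cos φ = 1.13172 × cos(99.31°) = -0.18309
y = ρ sin φ = 1.13172 × sin(99.31°) = 1.11681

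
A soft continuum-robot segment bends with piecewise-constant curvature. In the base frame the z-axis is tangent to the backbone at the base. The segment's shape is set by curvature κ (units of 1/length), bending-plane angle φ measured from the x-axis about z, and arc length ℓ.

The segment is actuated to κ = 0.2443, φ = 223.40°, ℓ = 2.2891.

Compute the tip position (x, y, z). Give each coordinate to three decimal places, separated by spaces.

-0.453 -0.428 2.172

θ = κ·ℓ = 0.2443 × 2.2891 = 0.55923 rad
ρ = (1 − cos θ)/κ = (1 − 0.84767)/0.2443 = 0.62356
z = sin θ / κ = 0.53053/0.2443 = 2.17164
x = ρ cos φ = 0.62356 × cos(223.40°) = -0.45306
y = ρ sin φ = 0.62356 × sin(223.40°) = -0.42844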